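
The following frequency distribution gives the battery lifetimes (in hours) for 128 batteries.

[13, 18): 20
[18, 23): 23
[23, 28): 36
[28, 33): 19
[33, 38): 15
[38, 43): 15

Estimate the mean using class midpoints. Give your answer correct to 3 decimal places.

Midpoints: 15.5, 20.5, 25.5, 30.5, 35.5, 40.5
Σfm = 20×15.5 + 23×20.5 + 36×25.5 + 19×30.5 + 15×35.5 + 15×40.5 = 3419
n = Σf = 128
Mean = 3419 / 128 = 26.7109

26.711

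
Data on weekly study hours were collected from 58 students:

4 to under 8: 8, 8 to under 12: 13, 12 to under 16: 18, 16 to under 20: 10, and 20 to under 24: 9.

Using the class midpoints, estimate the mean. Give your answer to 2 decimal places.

Midpoints: 6, 10, 14, 18, 22
Σfm = 8×6 + 13×10 + 18×14 + 10×18 + 9×22 = 808
n = Σf = 58
Mean = 808 / 58 = 13.9310

13.93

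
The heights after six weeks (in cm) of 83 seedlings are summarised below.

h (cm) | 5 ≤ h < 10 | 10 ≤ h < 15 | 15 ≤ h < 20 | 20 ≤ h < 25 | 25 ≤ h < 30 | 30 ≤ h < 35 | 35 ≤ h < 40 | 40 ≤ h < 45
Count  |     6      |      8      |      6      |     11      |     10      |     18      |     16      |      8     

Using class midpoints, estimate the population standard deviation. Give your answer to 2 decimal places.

Midpoints: 7.5, 12.5, 17.5, 22.5, 27.5, 32.5, 37.5, 42.5
n = 83, Σfm = 2297.5, mean = 27.6807
Σfm² = 72518.75
Σf(m − x̄)² = Σfm² − (Σfm)²/n = 72518.75 − 2297.5²/83 = 8922.2892
Population variance = 8922.2892 / 83 = 107.4975
Standard deviation = √107.4975 = 10.3681

10.37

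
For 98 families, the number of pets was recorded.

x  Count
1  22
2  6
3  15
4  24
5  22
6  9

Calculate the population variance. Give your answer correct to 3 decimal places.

Values: 1, 2, 3, 4, 5, 6
n = 98, Σfx = 339, mean = 3.4592
Σfx² = 1439
Σf(x − x̄)² = Σfx² − (Σfx)²/n = 1439 − 339²/98 = 266.3367
Population variance = 266.3367 / 98 = 2.7177

2.718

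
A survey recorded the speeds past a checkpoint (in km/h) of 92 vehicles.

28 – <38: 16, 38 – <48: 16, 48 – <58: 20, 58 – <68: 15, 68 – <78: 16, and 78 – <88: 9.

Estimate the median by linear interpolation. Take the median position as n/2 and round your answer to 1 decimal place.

55.0

Cumulative frequencies: 16, 32, 52, 67, 83, 92
n = 92; position = n/2 = 46.
This falls in the class 48 – <58: L = 48, F = 32, f = 20, h = 10.
Median ≈ 48 + ((46 − 32) / 20) × 10 = 55.0000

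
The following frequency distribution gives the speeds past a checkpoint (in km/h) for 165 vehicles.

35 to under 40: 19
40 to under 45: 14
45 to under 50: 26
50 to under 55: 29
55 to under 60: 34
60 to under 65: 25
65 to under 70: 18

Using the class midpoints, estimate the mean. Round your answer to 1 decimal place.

53.3

Midpoints: 37.5, 42.5, 47.5, 52.5, 57.5, 62.5, 67.5
Σfm = 19×37.5 + 14×42.5 + 26×47.5 + 29×52.5 + 34×57.5 + 25×62.5 + 18×67.5 = 8797.5
n = Σf = 165
Mean = 8797.5 / 165 = 53.3182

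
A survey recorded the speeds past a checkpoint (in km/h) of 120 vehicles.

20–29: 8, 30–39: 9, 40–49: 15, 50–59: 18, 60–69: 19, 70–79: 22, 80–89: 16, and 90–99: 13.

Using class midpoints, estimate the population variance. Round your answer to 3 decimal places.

Midpoints: 24.5, 34.5, 44.5, 54.5, 64.5, 74.5, 84.5, 94.5
n = 120, Σfm = 7600, mean = 63.3333
Σfm² = 530170
Σf(m − x̄)² = Σfm² − (Σfm)²/n = 530170 − 7600²/120 = 48836.6667
Population variance = 48836.6667 / 120 = 406.9722

406.972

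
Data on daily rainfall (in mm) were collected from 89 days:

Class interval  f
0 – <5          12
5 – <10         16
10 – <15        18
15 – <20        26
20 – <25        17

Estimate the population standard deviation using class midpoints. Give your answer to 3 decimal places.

6.567

Midpoints: 2.5, 7.5, 12.5, 17.5, 22.5
n = 89, Σfm = 1212.5, mean = 13.6236
Σfm² = 20356.25
Σf(m − x̄)² = Σfm² − (Σfm)²/n = 20356.25 − 1212.5²/89 = 3837.6404
Population variance = 3837.6404 / 89 = 43.1196
Standard deviation = √43.1196 = 6.5665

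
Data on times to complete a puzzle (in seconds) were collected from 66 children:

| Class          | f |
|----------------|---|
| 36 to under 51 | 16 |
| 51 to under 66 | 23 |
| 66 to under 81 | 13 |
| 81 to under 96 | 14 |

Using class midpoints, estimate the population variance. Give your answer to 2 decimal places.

Midpoints: 43.5, 58.5, 73.5, 88.5
n = 66, Σfm = 4236, mean = 64.1818
Σfm² = 288868.5
Σf(m − x̄)² = Σfm² − (Σfm)²/n = 288868.5 − 4236²/66 = 16994.3182
Population variance = 16994.3182 / 66 = 257.4897

257.49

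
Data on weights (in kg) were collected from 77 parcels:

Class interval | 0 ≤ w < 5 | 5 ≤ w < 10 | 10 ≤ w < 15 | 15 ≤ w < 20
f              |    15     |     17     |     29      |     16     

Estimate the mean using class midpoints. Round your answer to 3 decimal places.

10.487

Midpoints: 2.5, 7.5, 12.5, 17.5
Σfm = 15×2.5 + 17×7.5 + 29×12.5 + 16×17.5 = 807.5
n = Σf = 77
Mean = 807.5 / 77 = 10.4870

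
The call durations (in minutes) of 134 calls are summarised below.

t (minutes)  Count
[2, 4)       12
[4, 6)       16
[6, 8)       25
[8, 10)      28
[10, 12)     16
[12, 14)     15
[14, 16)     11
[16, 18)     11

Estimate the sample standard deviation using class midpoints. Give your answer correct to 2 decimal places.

4.03

Midpoints: 3, 5, 7, 9, 11, 13, 15, 17
n = 134, Σfm = 1266, mean = 9.4478
Σfm² = 14126
Σf(m − x̄)² = Σfm² − (Σfm)²/n = 14126 − 1266²/134 = 2165.1343
Sample variance = 2165.1343 / 133 = 16.2792
Standard deviation = √16.2792 = 4.0347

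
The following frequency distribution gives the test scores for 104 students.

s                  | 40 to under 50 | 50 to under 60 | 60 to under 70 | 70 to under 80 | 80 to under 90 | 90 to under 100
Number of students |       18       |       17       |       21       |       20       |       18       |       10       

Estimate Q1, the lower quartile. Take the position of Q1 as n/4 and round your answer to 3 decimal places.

54.706

Cumulative frequencies: 18, 35, 56, 76, 94, 104
n = 104; position = n/4 = 26.
This falls in the class 50 to under 60: L = 50, F = 18, f = 17, h = 10.
Lower quartile ≈ 50 + ((26 − 18) / 17) × 10 = 54.7059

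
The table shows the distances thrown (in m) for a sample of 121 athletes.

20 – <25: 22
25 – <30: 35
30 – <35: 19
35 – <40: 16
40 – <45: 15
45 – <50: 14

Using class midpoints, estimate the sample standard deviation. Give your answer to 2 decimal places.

Midpoints: 22.5, 27.5, 32.5, 37.5, 42.5, 47.5
n = 121, Σfm = 3977.5, mean = 32.8719
Σfm² = 138856.25
Σf(m − x̄)² = Σfm² − (Σfm)²/n = 138856.25 − 3977.5²/121 = 8108.2645
Sample variance = 8108.2645 / 120 = 67.5689
Standard deviation = √67.5689 = 8.2200

8.22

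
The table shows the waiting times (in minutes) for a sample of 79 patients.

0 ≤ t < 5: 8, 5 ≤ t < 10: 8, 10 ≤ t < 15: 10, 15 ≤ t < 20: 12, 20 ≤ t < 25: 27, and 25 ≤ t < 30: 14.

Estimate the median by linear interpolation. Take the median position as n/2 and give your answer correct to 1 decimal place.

Cumulative frequencies: 8, 16, 26, 38, 65, 79
n = 79; position = n/2 = 39.5.
This falls in the class 20 ≤ t < 25: L = 20, F = 38, f = 27, h = 5.
Median ≈ 20 + ((39.5 − 38) / 27) × 5 = 20.2778

20.3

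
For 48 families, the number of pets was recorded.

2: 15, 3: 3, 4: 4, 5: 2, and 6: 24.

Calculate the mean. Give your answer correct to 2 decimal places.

Values: 2, 3, 4, 5, 6
Σfx = 15×2 + 3×3 + 4×4 + 2×5 + 24×6 = 209
n = Σf = 48
Mean = 209 / 48 = 4.3542

4.35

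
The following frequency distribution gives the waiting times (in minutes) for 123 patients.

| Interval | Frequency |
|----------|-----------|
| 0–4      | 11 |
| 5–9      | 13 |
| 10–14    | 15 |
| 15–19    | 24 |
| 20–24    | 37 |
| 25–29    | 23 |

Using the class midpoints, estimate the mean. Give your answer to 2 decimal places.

Midpoints: 2, 7, 12, 17, 22, 27
Σfm = 11×2 + 13×7 + 15×12 + 24×17 + 37×22 + 23×27 = 2136
n = Σf = 123
Mean = 2136 / 123 = 17.3659

17.37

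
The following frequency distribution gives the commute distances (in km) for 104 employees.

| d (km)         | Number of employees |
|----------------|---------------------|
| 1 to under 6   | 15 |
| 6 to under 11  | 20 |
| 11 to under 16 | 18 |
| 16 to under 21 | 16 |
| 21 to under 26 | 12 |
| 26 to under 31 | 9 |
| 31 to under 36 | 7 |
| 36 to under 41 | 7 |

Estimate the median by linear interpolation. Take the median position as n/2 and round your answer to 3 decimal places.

15.722

Cumulative frequencies: 15, 35, 53, 69, 81, 90, 97, 104
n = 104; position = n/2 = 52.
This falls in the class 11 to under 16: L = 11, F = 35, f = 18, h = 5.
Median ≈ 11 + ((52 − 35) / 18) × 5 = 15.7222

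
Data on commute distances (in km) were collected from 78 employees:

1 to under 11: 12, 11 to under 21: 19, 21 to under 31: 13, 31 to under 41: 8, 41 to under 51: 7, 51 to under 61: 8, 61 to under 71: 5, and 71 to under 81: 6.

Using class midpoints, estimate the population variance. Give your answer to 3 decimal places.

Midpoints: 6, 16, 26, 36, 46, 56, 66, 76
n = 78, Σfm = 2558, mean = 32.7949
Σfm² = 120788
Σf(m − x̄)² = Σfm² − (Σfm)²/n = 120788 − 2558²/78 = 36898.7179
Population variance = 36898.7179 / 78 = 473.0605

473.060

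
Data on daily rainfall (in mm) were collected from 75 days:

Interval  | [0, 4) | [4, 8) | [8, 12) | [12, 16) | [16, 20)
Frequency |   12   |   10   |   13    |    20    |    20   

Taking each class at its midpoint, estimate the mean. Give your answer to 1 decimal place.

11.4

Midpoints: 2, 6, 10, 14, 18
Σfm = 12×2 + 10×6 + 13×10 + 20×14 + 20×18 = 854
n = Σf = 75
Mean = 854 / 75 = 11.3867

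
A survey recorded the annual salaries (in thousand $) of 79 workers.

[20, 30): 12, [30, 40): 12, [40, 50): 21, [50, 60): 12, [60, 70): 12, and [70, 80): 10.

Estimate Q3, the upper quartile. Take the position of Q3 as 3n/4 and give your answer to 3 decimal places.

Cumulative frequencies: 12, 24, 45, 57, 69, 79
n = 79; position = 3n/4 = 59.25.
This falls in the class [60, 70): L = 60, F = 57, f = 12, h = 10.
Upper quartile ≈ 60 + ((59.25 − 57) / 12) × 10 = 61.8750

61.875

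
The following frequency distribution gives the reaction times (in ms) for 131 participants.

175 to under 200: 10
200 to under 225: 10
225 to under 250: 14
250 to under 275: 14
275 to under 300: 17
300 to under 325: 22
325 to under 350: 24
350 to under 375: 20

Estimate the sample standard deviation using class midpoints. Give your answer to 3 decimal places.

54.399

Midpoints: 187.5, 212.5, 237.5, 262.5, 287.5, 312.5, 337.5, 362.5
n = 131, Σfm = 38112.5, mean = 290.9351
Σfm² = 11472968.75
Σf(m − x̄)² = Σfm² − (Σfm)²/n = 11472968.75 − 38112.5²/131 = 384704.1985
Sample variance = 384704.1985 / 130 = 2959.2631
Standard deviation = √2959.2631 = 54.3991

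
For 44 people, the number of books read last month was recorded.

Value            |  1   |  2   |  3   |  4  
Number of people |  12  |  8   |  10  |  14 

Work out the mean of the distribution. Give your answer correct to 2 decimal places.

2.59

Values: 1, 2, 3, 4
Σfx = 12×1 + 8×2 + 10×3 + 14×4 = 114
n = Σf = 44
Mean = 114 / 44 = 2.5909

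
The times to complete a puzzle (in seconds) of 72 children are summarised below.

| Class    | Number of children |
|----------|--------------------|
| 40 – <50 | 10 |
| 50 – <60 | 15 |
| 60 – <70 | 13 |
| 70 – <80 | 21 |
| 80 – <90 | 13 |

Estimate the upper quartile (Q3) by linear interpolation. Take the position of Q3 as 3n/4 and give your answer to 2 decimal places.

77.62

Cumulative frequencies: 10, 25, 38, 59, 72
n = 72; position = 3n/4 = 54.
This falls in the class 70 – <80: L = 70, F = 38, f = 21, h = 10.
Upper quartile ≈ 70 + ((54 − 38) / 21) × 10 = 77.6190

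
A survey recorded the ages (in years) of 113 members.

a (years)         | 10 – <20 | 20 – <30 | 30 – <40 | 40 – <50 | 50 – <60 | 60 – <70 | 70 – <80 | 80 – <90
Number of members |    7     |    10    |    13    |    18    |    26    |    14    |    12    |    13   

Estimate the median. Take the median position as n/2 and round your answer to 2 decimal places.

53.27

Cumulative frequencies: 7, 17, 30, 48, 74, 88, 100, 113
n = 113; position = n/2 = 56.5.
This falls in the class 50 – <60: L = 50, F = 48, f = 26, h = 10.
Median ≈ 50 + ((56.5 − 48) / 26) × 10 = 53.2692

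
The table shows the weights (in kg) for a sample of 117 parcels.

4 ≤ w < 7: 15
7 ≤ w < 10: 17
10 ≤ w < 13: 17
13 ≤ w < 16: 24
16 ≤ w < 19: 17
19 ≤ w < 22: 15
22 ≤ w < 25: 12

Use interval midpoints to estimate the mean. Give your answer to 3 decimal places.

14.167

Midpoints: 5.5, 8.5, 11.5, 14.5, 17.5, 20.5, 23.5
Σfm = 15×5.5 + 17×8.5 + 17×11.5 + 24×14.5 + 17×17.5 + 15×20.5 + 12×23.5 = 1657.5
n = Σf = 117
Mean = 1657.5 / 117 = 14.1667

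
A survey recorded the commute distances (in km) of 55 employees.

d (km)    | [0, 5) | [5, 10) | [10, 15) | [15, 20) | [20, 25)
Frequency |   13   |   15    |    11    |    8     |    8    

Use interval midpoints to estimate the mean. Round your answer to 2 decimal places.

Midpoints: 2.5, 7.5, 12.5, 17.5, 22.5
Σfm = 13×2.5 + 15×7.5 + 11×12.5 + 8×17.5 + 8×22.5 = 602.5
n = Σf = 55
Mean = 602.5 / 55 = 10.9545

10.95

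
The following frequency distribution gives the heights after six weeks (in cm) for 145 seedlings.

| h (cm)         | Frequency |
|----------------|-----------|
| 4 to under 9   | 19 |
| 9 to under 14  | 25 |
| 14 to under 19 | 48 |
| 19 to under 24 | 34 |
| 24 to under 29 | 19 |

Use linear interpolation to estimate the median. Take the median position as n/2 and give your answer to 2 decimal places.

Cumulative frequencies: 19, 44, 92, 126, 145
n = 145; position = n/2 = 72.5.
This falls in the class 14 to under 19: L = 14, F = 44, f = 48, h = 5.
Median ≈ 14 + ((72.5 − 44) / 48) × 5 = 16.9688

16.97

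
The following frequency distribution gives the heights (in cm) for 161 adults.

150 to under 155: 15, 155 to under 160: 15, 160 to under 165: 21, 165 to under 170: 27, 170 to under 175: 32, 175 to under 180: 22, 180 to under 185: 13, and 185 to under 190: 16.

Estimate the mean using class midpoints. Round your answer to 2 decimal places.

Midpoints: 152.5, 157.5, 162.5, 167.5, 172.5, 177.5, 182.5, 187.5
Σfm = 15×152.5 + 15×157.5 + 21×162.5 + 27×167.5 + 32×172.5 + 22×177.5 + 13×182.5 + 16×187.5 = 27382.5
n = Σf = 161
Mean = 27382.5 / 161 = 170.0776

170.08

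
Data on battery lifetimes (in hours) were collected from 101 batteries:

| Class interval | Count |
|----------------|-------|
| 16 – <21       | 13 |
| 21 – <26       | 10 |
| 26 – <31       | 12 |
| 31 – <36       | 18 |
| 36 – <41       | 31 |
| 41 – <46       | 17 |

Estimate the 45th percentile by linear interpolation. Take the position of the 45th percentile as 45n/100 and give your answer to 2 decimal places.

33.90

Cumulative frequencies: 13, 23, 35, 53, 84, 101
n = 101; position = 45n/100 = 45.45.
This falls in the class 31 – <36: L = 31, F = 35, f = 18, h = 5.
45th percentile ≈ 31 + ((45.45 − 35) / 18) × 5 = 33.9028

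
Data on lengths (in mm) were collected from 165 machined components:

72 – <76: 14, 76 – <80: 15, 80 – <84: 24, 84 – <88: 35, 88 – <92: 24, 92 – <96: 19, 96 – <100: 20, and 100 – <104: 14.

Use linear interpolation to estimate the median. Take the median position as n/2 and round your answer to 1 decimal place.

87.4

Cumulative frequencies: 14, 29, 53, 88, 112, 131, 151, 165
n = 165; position = n/2 = 82.5.
This falls in the class 84 – <88: L = 84, F = 53, f = 35, h = 4.
Median ≈ 84 + ((82.5 − 53) / 35) × 4 = 87.3714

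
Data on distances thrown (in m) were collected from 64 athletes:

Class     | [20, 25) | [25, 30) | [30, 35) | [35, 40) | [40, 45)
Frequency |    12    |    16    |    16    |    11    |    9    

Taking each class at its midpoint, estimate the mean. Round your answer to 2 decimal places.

Midpoints: 22.5, 27.5, 32.5, 37.5, 42.5
Σfm = 12×22.5 + 16×27.5 + 16×32.5 + 11×37.5 + 9×42.5 = 2025
n = Σf = 64
Mean = 2025 / 64 = 31.6406

31.64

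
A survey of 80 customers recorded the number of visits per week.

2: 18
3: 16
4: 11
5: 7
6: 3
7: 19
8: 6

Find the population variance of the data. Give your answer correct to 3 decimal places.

4.399

Values: 2, 3, 4, 5, 6, 7, 8
n = 80, Σfx = 362, mean = 4.5250
Σfx² = 1990
Σf(x − x̄)² = Σfx² − (Σfx)²/n = 1990 − 362²/80 = 351.9500
Population variance = 351.9500 / 80 = 4.3994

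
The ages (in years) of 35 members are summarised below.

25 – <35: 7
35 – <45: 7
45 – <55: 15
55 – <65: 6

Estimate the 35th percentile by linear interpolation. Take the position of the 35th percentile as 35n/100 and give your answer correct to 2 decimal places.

Cumulative frequencies: 7, 14, 29, 35
n = 35; position = 35n/100 = 12.25.
This falls in the class 35 – <45: L = 35, F = 7, f = 7, h = 10.
35th percentile ≈ 35 + ((12.25 − 7) / 7) × 10 = 42.5000

42.50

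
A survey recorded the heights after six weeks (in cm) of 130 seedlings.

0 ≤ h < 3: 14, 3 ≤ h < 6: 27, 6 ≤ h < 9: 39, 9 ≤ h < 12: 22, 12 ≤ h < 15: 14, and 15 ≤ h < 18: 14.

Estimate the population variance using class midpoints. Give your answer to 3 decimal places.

19.140

Midpoints: 1.5, 4.5, 7.5, 10.5, 13.5, 16.5
n = 130, Σfm = 1086, mean = 8.3538
Σfm² = 11560.5
Σf(m − x̄)² = Σfm² − (Σfm)²/n = 11560.5 − 1086²/130 = 2488.2231
Population variance = 2488.2231 / 130 = 19.1402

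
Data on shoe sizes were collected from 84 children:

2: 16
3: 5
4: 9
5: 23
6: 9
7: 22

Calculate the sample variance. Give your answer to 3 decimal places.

3.225

Values: 2, 3, 4, 5, 6, 7
n = 84, Σfx = 406, mean = 4.8333
Σfx² = 2230
Σf(x − x̄)² = Σfx² − (Σfx)²/n = 2230 − 406²/84 = 267.6667
Sample variance = 267.6667 / 83 = 3.2249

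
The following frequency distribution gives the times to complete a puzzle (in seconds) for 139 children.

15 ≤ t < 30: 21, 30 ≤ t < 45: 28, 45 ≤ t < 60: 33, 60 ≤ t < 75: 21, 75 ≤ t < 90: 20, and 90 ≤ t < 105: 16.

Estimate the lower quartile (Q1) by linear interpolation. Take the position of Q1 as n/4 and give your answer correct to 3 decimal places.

37.366

Cumulative frequencies: 21, 49, 82, 103, 123, 139
n = 139; position = n/4 = 34.75.
This falls in the class 30 ≤ t < 45: L = 30, F = 21, f = 28, h = 15.
Lower quartile ≈ 30 + ((34.75 − 21) / 28) × 15 = 37.3661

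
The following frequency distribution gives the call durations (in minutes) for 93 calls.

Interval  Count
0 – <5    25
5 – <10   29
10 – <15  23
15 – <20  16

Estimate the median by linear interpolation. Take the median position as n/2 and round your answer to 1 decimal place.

Cumulative frequencies: 25, 54, 77, 93
n = 93; position = n/2 = 46.5.
This falls in the class 5 – <10: L = 5, F = 25, f = 29, h = 5.
Median ≈ 5 + ((46.5 − 25) / 29) × 5 = 8.7069

8.7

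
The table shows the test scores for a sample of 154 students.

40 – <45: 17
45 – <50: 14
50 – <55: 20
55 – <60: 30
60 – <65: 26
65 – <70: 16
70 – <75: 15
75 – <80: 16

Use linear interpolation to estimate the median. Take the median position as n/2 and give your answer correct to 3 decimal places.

Cumulative frequencies: 17, 31, 51, 81, 107, 123, 138, 154
n = 154; position = n/2 = 77.
This falls in the class 55 – <60: L = 55, F = 51, f = 30, h = 5.
Median ≈ 55 + ((77 − 51) / 30) × 5 = 59.3333

59.333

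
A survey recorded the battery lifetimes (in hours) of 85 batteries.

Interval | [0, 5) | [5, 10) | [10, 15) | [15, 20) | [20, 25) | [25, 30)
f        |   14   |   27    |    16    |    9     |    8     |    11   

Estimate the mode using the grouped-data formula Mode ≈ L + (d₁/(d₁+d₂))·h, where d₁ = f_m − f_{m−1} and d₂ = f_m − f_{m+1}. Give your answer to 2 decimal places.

Modal class: [5, 10) (highest frequency 27).
d₁ = 27 − 14 = 13, d₂ = 27 − 16 = 11
Mode ≈ 5 + (13/(13+11)) × 5 = 5 + 2.7083 = 7.7083

7.71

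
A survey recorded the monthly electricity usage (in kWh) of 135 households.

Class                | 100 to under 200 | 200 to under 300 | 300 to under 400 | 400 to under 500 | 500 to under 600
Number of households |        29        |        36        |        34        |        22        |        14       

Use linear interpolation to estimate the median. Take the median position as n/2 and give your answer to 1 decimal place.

Cumulative frequencies: 29, 65, 99, 121, 135
n = 135; position = n/2 = 67.5.
This falls in the class 300 to under 400: L = 300, F = 65, f = 34, h = 100.
Median ≈ 300 + ((67.5 − 65) / 34) × 100 = 307.3529

307.4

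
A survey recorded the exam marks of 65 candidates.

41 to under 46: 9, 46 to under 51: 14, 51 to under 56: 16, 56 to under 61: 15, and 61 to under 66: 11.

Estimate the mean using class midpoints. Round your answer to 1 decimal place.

Midpoints: 43.5, 48.5, 53.5, 58.5, 63.5
Σfm = 9×43.5 + 14×48.5 + 16×53.5 + 15×58.5 + 11×63.5 = 3502.5
n = Σf = 65
Mean = 3502.5 / 65 = 53.8846

53.9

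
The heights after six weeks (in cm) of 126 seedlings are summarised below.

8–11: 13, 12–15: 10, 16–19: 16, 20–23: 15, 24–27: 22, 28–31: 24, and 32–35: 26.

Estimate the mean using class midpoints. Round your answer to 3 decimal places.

23.817

Midpoints: 9.5, 13.5, 17.5, 21.5, 25.5, 29.5, 33.5
Σfm = 13×9.5 + 10×13.5 + 16×17.5 + 15×21.5 + 22×25.5 + 24×29.5 + 26×33.5 = 3001
n = Σf = 126
Mean = 3001 / 126 = 23.8175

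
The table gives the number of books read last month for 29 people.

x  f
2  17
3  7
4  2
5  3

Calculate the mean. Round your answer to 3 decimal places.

2.690

Values: 2, 3, 4, 5
Σfx = 17×2 + 7×3 + 2×4 + 3×5 = 78
n = Σf = 29
Mean = 78 / 29 = 2.6897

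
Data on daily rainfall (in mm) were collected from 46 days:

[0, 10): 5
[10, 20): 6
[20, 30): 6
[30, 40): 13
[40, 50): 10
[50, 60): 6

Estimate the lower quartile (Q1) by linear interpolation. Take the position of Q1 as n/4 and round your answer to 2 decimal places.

20.83

Cumulative frequencies: 5, 11, 17, 30, 40, 46
n = 46; position = n/4 = 11.5.
This falls in the class [20, 30): L = 20, F = 11, f = 6, h = 10.
Lower quartile ≈ 20 + ((11.5 − 11) / 6) × 10 = 20.8333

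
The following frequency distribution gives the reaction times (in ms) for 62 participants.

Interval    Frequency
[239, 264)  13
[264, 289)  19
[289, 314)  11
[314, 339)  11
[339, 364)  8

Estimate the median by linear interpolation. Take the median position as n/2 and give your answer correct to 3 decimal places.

287.684

Cumulative frequencies: 13, 32, 43, 54, 62
n = 62; position = n/2 = 31.
This falls in the class [264, 289): L = 264, F = 13, f = 19, h = 25.
Median ≈ 264 + ((31 − 13) / 19) × 25 = 287.6842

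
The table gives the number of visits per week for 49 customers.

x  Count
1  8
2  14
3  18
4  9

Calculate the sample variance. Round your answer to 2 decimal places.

Values: 1, 2, 3, 4
n = 49, Σfx = 126, mean = 2.5714
Σfx² = 370
Σf(x − x̄)² = Σfx² − (Σfx)²/n = 370 − 126²/49 = 46.0000
Sample variance = 46.0000 / 48 = 0.9583

0.96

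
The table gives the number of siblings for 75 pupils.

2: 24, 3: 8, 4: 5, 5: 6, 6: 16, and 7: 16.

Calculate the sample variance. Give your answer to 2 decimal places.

4.14

Values: 2, 3, 4, 5, 6, 7
n = 75, Σfx = 330, mean = 4.4000
Σfx² = 1758
Σf(x − x̄)² = Σfx² − (Σfx)²/n = 1758 − 330²/75 = 306.0000
Sample variance = 306.0000 / 74 = 4.1351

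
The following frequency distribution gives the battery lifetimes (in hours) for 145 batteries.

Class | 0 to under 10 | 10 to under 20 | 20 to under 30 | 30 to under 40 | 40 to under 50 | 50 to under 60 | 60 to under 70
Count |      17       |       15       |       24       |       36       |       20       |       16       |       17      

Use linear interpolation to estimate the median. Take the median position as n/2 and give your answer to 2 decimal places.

Cumulative frequencies: 17, 32, 56, 92, 112, 128, 145
n = 145; position = n/2 = 72.5.
This falls in the class 30 to under 40: L = 30, F = 56, f = 36, h = 10.
Median ≈ 30 + ((72.5 − 56) / 36) × 10 = 34.5833

34.58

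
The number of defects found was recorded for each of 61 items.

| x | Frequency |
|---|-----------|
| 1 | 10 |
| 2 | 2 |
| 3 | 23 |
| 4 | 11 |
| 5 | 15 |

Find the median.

Cumulative frequencies: 10, 12, 35, 46, 61
n = 61, so the median is the value in position (n+1)/2 = 31.
Position 31 falls at value 3.

3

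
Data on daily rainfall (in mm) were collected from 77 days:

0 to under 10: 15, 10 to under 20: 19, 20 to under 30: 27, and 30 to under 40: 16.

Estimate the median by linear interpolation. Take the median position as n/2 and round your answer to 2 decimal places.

Cumulative frequencies: 15, 34, 61, 77
n = 77; position = n/2 = 38.5.
This falls in the class 20 to under 30: L = 20, F = 34, f = 27, h = 10.
Median ≈ 20 + ((38.5 − 34) / 27) × 10 = 21.6667

21.67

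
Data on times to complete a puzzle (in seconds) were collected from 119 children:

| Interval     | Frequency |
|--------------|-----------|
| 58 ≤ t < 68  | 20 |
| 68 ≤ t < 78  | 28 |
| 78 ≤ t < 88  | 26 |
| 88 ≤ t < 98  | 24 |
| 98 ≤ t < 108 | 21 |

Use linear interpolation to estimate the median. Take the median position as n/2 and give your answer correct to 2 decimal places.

Cumulative frequencies: 20, 48, 74, 98, 119
n = 119; position = n/2 = 59.5.
This falls in the class 78 ≤ t < 88: L = 78, F = 48, f = 26, h = 10.
Median ≈ 78 + ((59.5 − 48) / 26) × 10 = 82.4231

82.42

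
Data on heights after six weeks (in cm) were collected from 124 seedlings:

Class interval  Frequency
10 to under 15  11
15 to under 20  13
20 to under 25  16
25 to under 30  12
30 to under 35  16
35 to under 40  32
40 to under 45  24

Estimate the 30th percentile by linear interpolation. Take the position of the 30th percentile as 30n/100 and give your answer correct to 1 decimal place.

Cumulative frequencies: 11, 24, 40, 52, 68, 100, 124
n = 124; position = 30n/100 = 37.2.
This falls in the class 20 to under 25: L = 20, F = 24, f = 16, h = 5.
30th percentile ≈ 20 + ((37.2 − 24) / 16) × 5 = 24.1250

24.1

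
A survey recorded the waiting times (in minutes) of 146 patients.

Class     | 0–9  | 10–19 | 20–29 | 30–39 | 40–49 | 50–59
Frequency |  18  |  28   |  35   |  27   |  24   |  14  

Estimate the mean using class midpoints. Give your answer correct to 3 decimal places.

Midpoints: 4.5, 14.5, 24.5, 34.5, 44.5, 54.5
Σfm = 18×4.5 + 28×14.5 + 35×24.5 + 27×34.5 + 24×44.5 + 14×54.5 = 4107
n = Σf = 146
Mean = 4107 / 146 = 28.1301

28.130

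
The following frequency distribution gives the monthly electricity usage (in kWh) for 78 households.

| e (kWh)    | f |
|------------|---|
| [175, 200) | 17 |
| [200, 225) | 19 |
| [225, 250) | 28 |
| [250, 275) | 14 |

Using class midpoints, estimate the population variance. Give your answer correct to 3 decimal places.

Midpoints: 187.5, 212.5, 237.5, 262.5
n = 78, Σfm = 17550, mean = 225.0000
Σfm² = 3999687.5
Σf(m − x̄)² = Σfm² − (Σfm)²/n = 3999687.5 − 17550²/78 = 50937.5000
Population variance = 50937.5000 / 78 = 653.0449

653.045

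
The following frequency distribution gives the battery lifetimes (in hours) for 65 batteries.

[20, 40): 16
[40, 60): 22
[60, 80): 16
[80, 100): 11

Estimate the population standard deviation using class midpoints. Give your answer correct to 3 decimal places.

20.539

Midpoints: 30, 50, 70, 90
n = 65, Σfm = 3690, mean = 56.7692
Σfm² = 236900
Σf(m − x̄)² = Σfm² − (Σfm)²/n = 236900 − 3690²/65 = 27421.5385
Population variance = 27421.5385 / 65 = 421.8698
Standard deviation = √421.8698 = 20.5395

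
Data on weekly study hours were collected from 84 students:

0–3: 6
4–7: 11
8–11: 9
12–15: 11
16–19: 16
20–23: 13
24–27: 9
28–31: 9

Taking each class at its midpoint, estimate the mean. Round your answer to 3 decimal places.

16.167

Midpoints: 1.5, 5.5, 9.5, 13.5, 17.5, 21.5, 25.5, 29.5
Σfm = 6×1.5 + 11×5.5 + 9×9.5 + 11×13.5 + 16×17.5 + 13×21.5 + 9×25.5 + 9×29.5 = 1358
n = Σf = 84
Mean = 1358 / 84 = 16.1667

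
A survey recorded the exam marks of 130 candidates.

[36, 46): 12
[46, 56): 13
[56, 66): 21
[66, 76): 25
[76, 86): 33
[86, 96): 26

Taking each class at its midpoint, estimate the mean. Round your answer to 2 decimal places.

Midpoints: 41, 51, 61, 71, 81, 91
Σfm = 12×41 + 13×51 + 21×61 + 25×71 + 33×81 + 26×91 = 9250
n = Σf = 130
Mean = 9250 / 130 = 71.1538

71.15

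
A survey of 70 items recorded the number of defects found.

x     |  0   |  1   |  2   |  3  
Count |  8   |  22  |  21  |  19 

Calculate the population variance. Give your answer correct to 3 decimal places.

0.969

Values: 0, 1, 2, 3
n = 70, Σfx = 121, mean = 1.7286
Σfx² = 277
Σf(x − x̄)² = Σfx² − (Σfx)²/n = 277 − 121²/70 = 67.8429
Population variance = 67.8429 / 70 = 0.9692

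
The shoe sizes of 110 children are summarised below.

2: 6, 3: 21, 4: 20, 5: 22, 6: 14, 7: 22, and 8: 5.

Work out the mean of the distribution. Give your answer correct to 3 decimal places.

4.936

Values: 2, 3, 4, 5, 6, 7, 8
Σfx = 6×2 + 21×3 + 20×4 + 22×5 + 14×6 + 22×7 + 5×8 = 543
n = Σf = 110
Mean = 543 / 110 = 4.9364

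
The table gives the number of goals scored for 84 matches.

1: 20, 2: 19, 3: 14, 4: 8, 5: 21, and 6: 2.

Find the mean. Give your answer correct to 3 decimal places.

2.964

Values: 1, 2, 3, 4, 5, 6
Σfx = 20×1 + 19×2 + 14×3 + 8×4 + 21×5 + 2×6 = 249
n = Σf = 84
Mean = 249 / 84 = 2.9643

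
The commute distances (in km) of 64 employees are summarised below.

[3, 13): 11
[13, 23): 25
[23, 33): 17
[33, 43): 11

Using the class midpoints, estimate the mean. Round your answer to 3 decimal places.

22.375

Midpoints: 8, 18, 28, 38
Σfm = 11×8 + 25×18 + 17×28 + 11×38 = 1432
n = Σf = 64
Mean = 1432 / 64 = 22.3750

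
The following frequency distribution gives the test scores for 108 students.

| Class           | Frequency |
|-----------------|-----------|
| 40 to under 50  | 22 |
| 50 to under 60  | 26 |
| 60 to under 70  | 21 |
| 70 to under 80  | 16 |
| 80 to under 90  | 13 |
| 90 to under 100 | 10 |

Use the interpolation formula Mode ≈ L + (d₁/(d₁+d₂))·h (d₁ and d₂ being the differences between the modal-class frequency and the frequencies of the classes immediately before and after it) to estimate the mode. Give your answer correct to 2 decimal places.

Modal class: 50 to under 60 (highest frequency 26).
d₁ = 26 − 22 = 4, d₂ = 26 − 21 = 5
Mode ≈ 50 + (4/(4+5)) × 10 = 50 + 4.4444 = 54.4444

54.44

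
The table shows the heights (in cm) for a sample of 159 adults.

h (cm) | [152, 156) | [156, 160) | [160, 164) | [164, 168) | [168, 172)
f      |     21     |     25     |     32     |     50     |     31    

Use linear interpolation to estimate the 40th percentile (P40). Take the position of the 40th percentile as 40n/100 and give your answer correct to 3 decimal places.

Cumulative frequencies: 21, 46, 78, 128, 159
n = 159; position = 40n/100 = 63.6.
This falls in the class [160, 164): L = 160, F = 46, f = 32, h = 4.
40th percentile ≈ 160 + ((63.6 − 46) / 32) × 4 = 162.2000

162.200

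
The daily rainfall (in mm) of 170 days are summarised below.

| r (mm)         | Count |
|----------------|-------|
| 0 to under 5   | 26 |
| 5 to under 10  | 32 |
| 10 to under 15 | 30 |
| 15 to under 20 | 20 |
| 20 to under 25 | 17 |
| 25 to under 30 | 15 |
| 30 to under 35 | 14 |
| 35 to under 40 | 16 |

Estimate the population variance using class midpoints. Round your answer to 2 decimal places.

124.83

Midpoints: 2.5, 7.5, 12.5, 17.5, 22.5, 27.5, 32.5, 37.5
n = 170, Σfm = 2880, mean = 16.9412
Σfm² = 70012.5
Σf(m − x̄)² = Σfm² − (Σfm)²/n = 70012.5 − 2880²/170 = 21221.9118
Population variance = 21221.9118 / 170 = 124.8348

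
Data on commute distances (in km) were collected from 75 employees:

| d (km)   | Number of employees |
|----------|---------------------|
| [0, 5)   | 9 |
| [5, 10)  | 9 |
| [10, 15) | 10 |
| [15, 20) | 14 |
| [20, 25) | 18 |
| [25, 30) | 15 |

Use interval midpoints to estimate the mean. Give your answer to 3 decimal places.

Midpoints: 2.5, 7.5, 12.5, 17.5, 22.5, 27.5
Σfm = 9×2.5 + 9×7.5 + 10×12.5 + 14×17.5 + 18×22.5 + 15×27.5 = 1277.5
n = Σf = 75
Mean = 1277.5 / 75 = 17.0333

17.033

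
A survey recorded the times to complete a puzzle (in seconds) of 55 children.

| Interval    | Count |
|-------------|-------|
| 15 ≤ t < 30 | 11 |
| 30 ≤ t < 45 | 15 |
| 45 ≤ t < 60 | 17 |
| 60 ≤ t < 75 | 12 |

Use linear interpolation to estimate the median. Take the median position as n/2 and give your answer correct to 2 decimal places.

Cumulative frequencies: 11, 26, 43, 55
n = 55; position = n/2 = 27.5.
This falls in the class 45 ≤ t < 60: L = 45, F = 26, f = 17, h = 15.
Median ≈ 45 + ((27.5 − 26) / 17) × 15 = 46.3235

46.32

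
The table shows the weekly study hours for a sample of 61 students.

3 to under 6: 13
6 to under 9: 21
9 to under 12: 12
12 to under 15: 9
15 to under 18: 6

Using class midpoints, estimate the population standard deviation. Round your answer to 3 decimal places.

3.742

Midpoints: 4.5, 7.5, 10.5, 13.5, 16.5
n = 61, Σfm = 562.5, mean = 9.2213
Σfm² = 6041.25
Σf(m − x̄)² = Σfm² − (Σfm)²/n = 6041.25 − 562.5²/61 = 854.2623
Population variance = 854.2623 / 61 = 14.0043
Standard deviation = √14.0043 = 3.7422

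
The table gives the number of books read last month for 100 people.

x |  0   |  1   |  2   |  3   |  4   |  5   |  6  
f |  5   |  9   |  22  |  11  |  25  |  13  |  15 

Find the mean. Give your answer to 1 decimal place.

Values: 0, 1, 2, 3, 4, 5, 6
Σfx = 5×0 + 9×1 + 22×2 + 11×3 + 25×4 + 13×5 + 15×6 = 341
n = Σf = 100
Mean = 341 / 100 = 3.4100

3.4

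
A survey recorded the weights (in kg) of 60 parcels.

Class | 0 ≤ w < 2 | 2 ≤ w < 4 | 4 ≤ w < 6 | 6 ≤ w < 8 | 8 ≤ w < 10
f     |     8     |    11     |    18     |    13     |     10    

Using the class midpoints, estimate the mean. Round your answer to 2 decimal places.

Midpoints: 1, 3, 5, 7, 9
Σfm = 8×1 + 11×3 + 18×5 + 13×7 + 10×9 = 312
n = Σf = 60
Mean = 312 / 60 = 5.2000

5.20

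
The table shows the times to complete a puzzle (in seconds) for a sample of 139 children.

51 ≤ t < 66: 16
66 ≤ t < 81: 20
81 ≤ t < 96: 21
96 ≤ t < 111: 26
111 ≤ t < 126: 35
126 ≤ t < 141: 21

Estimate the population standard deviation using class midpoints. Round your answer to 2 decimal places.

24.03

Midpoints: 58.5, 73.5, 88.5, 103.5, 118.5, 133.5
n = 139, Σfm = 13906.5, mean = 100.0468
Σfm² = 1471542.75
Σf(m − x̄)² = Σfm² − (Σfm)²/n = 1471542.75 − 13906.5²/139 = 80242.4460
Population variance = 80242.4460 / 139 = 577.2838
Standard deviation = √577.2838 = 24.0267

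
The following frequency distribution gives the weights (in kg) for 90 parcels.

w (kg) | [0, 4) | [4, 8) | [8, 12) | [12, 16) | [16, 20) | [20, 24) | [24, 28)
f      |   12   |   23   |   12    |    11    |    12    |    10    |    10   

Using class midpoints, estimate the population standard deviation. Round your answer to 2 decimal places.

Midpoints: 2, 6, 10, 14, 18, 22, 26
n = 90, Σfm = 1132, mean = 12.5778
Σfm² = 19720
Σf(m − x̄)² = Σfm² − (Σfm)²/n = 19720 − 1132²/90 = 5481.9556
Population variance = 5481.9556 / 90 = 60.9106
Standard deviation = √60.9106 = 7.8045

7.80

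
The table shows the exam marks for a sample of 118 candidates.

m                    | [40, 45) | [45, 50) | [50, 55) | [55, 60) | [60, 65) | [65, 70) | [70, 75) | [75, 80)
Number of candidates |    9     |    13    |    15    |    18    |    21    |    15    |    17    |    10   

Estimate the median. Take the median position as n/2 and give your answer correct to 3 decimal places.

60.952

Cumulative frequencies: 9, 22, 37, 55, 76, 91, 108, 118
n = 118; position = n/2 = 59.
This falls in the class [60, 65): L = 60, F = 55, f = 21, h = 5.
Median ≈ 60 + ((59 − 55) / 21) × 5 = 60.9524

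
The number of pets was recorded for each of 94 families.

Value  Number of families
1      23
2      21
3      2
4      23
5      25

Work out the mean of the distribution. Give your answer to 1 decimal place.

Values: 1, 2, 3, 4, 5
Σfx = 23×1 + 21×2 + 2×3 + 23×4 + 25×5 = 288
n = Σf = 94
Mean = 288 / 94 = 3.0638

3.1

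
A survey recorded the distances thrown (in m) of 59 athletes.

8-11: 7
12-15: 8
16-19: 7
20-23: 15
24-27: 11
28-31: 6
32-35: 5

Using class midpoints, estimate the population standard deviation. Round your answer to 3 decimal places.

Midpoints: 9.5, 13.5, 17.5, 21.5, 25.5, 29.5, 33.5
n = 59, Σfm = 1244.5, mean = 21.0932
Σfm² = 29152.75
Σf(m − x̄)² = Σfm² − (Σfm)²/n = 29152.75 − 1244.5²/59 = 2902.2373
Population variance = 2902.2373 / 59 = 49.1905
Standard deviation = √49.1905 = 7.0136

7.014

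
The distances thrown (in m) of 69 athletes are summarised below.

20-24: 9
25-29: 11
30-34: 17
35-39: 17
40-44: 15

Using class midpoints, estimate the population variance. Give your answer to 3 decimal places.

Midpoints: 22, 27, 32, 37, 42
n = 69, Σfm = 2298, mean = 33.3043
Σfm² = 79516
Σf(m − x̄)² = Σfm² − (Σfm)²/n = 79516 − 2298²/69 = 2982.6087
Population variance = 2982.6087 / 69 = 43.2262

43.226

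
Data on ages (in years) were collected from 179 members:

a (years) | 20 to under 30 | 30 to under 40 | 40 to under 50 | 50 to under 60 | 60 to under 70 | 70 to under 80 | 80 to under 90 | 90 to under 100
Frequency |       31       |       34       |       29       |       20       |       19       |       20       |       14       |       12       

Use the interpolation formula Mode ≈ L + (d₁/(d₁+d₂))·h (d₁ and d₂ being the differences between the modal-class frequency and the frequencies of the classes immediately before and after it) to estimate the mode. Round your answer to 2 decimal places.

33.75

Modal class: 30 to under 40 (highest frequency 34).
d₁ = 34 − 31 = 3, d₂ = 34 − 29 = 5
Mode ≈ 30 + (3/(3+5)) × 10 = 30 + 3.7500 = 33.7500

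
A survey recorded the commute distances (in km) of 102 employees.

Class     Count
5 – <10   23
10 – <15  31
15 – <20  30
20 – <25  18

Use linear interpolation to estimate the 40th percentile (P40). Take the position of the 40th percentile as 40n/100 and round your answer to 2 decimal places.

12.87

Cumulative frequencies: 23, 54, 84, 102
n = 102; position = 40n/100 = 40.8.
This falls in the class 10 – <15: L = 10, F = 23, f = 31, h = 5.
40th percentile ≈ 10 + ((40.8 − 23) / 31) × 5 = 12.8710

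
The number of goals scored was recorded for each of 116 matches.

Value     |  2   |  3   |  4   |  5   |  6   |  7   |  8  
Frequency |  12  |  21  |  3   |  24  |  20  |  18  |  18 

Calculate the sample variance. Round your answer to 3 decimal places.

3.841

Values: 2, 3, 4, 5, 6, 7, 8
n = 116, Σfx = 609, mean = 5.2500
Σfx² = 3639
Σf(x − x̄)² = Σfx² − (Σfx)²/n = 3639 − 609²/116 = 441.7500
Sample variance = 441.7500 / 115 = 3.8413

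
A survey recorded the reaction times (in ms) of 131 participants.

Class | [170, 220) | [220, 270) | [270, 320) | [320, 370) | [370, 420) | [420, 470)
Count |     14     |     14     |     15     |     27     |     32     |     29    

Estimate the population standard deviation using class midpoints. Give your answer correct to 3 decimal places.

81.119

Midpoints: 195, 245, 295, 345, 395, 445
n = 131, Σfm = 45445, mean = 346.9084
Σfm² = 16627275
Σf(m − x̄)² = Σfm² − (Σfm)²/n = 16627275 − 45445²/131 = 862022.9008
Population variance = 862022.9008 / 131 = 6580.3275
Standard deviation = √6580.3275 = 81.1192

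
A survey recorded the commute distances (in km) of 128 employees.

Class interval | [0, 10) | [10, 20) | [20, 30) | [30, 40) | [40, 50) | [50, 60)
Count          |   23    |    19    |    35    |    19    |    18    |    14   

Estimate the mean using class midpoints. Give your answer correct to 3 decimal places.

Midpoints: 5, 15, 25, 35, 45, 55
Σfm = 23×5 + 19×15 + 35×25 + 19×35 + 18×45 + 14×55 = 3520
n = Σf = 128
Mean = 3520 / 128 = 27.5000

27.500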